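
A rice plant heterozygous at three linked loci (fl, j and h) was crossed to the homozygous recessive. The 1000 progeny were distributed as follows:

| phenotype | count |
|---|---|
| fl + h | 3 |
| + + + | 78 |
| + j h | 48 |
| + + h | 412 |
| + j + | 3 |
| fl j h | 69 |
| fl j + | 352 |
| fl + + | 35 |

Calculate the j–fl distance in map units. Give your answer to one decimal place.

The two most frequent reciprocal classes, fl j + and + + h, are the parental types, so the F1 was fl j + / + + h.
The two rarest classes, + j + and fl + h, are the double crossovers. Comparing them with the parentals, only the fl allele has switched, so fl is the middle locus and the order is j – fl – h.
Crossovers in the j–fl interval produce the single-crossover classes fl + + and + j h (35 + 48 = 83) plus the double crossovers (6).
RF(j–fl) = (83 + 6) / 1000 = 89/1000 = 0.0890 → 8.9 map units.

8.9 map units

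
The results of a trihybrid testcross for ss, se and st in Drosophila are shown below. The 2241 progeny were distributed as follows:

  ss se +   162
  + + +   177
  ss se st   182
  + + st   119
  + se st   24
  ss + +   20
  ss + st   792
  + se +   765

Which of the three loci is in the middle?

The two most frequent reciprocal classes, ss + st and + se +, are the parental types, so the F1 was ss + st / + se +.
The two rarest classes, ss + + and + se st, are the double crossovers. Comparing them with the parentals, only the st allele has switched, so st is the middle locus and the order is ss – st – se.

st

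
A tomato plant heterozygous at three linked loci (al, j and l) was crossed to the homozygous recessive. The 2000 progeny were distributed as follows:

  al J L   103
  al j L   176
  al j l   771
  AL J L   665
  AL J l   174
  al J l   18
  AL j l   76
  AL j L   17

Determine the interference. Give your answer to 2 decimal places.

The two most frequent reciprocal classes, AL J L and al j l, are the parental types, so the F1 was AL J L / al j l.
The two rarest classes, AL j L and al J l, are the double crossovers. Comparing them with the parentals, only the j allele has switched, so j is the middle locus and the order is al – j – l.
al–j: (179 + 35)/2000 = 0.1070; j–l: (350 + 35)/2000 = 0.1925.
Expected DCO frequency = 0.1070 × 0.1925 ≈ 0.02060; observed = 35/2000 ≈ 0.01750.
Coefficient of coincidence = 0.01750/0.02060 ≈ 0.85; interference = 1 − 0.85 = 0.15.

0.15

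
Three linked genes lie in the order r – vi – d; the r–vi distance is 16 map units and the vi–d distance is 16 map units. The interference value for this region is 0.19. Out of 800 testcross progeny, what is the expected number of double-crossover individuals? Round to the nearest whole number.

17

Map distances give recombination frequencies of 0.160 and 0.160 for the two intervals.
With interference 0.19 (so coincidence = 0.81), expected double-crossover frequency = 0.160 × 0.160 × 0.81 = 0.02074.
Expected number = 0.02074 × 800 = 16.59 ≈ 17.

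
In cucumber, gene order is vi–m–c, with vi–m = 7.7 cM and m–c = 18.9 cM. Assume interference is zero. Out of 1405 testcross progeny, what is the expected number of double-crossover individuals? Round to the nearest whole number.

20

Map distances give recombination frequencies of 0.077 and 0.189 for the two intervals.
With no interference, expected double-crossover frequency = 0.077 × 0.189 = 0.01455.
Expected number = 0.01455 × 1405 = 20.45 ≈ 20.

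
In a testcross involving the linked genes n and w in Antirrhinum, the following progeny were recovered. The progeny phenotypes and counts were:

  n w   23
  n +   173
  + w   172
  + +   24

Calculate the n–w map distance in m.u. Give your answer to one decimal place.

12.0 m.u.

The two most frequent classes, + w (172) and n + (173), are the parental types, so the F1 was + w / n +.
The recombinant classes are + + and n w: 24 + 23 = 47.
Recombination frequency = 47/392 = 0.1199 ≈ 12.0%, i.e. 12.0 m.u.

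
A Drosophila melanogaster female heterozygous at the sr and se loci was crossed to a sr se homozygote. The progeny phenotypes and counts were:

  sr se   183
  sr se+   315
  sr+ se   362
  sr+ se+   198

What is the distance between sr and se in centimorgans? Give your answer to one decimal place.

36.0 centimorgans

The two most frequent classes, sr+ se (362) and sr se+ (315), are the parental types, so the F1 was sr+ se / sr se+.
The recombinant classes are sr+ se+ and sr se: 198 + 183 = 381.
Recombination frequency = 381/1058 = 0.3601 ≈ 36.0%, i.e. 36.0 centimorgans.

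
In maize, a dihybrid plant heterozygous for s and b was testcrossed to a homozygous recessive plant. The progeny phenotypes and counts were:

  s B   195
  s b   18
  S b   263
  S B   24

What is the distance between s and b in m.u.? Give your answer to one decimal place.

8.4 m.u.

The two most frequent classes, S b (263) and s B (195), are the parental types, so the F1 was S b / s B.
The recombinant classes are S B and s b: 24 + 18 = 42.
Recombination frequency = 42/500 = 0.0840 ≈ 8.4%, i.e. 8.4 m.u.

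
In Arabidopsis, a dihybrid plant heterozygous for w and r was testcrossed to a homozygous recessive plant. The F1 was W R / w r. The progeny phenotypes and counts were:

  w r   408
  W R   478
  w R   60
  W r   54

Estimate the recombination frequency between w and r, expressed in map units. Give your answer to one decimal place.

11.4 map units

The recombinant classes are W r and w R: 54 + 60 = 114.
Recombination frequency = 114/1000 = 0.1140 ≈ 11.4%, i.e. 11.4 map units.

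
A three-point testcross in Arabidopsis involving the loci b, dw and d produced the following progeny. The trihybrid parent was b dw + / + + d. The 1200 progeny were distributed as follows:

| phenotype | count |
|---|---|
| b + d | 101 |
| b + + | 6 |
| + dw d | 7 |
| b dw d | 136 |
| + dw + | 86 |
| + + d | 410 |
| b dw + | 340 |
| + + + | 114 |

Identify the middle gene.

dw

The two rarest classes, b + + and + dw d, are the double crossovers. Comparing them with the parentals, only the dw allele has switched, so dw is the middle locus and the order is d – dw – b.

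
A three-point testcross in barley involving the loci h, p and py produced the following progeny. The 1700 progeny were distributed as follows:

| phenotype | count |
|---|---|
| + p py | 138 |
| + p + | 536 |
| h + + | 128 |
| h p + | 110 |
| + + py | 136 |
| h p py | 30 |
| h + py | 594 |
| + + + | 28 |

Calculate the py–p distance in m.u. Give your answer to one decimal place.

19.1 m.u.

The two most frequent reciprocal classes, h + py and + p +, are the parental types, so the F1 was h + py / + p +.
The two rarest classes, h p py and + + +, are the double crossovers. Comparing them with the parentals, only the p allele has switched, so p is the middle locus and the order is h – p – py.
Crossovers in the p–py interval produce the single-crossover classes h + + and + p py (128 + 138 = 266) plus the double crossovers (58).
RF(p–py) = (266 + 58) / 1700 = 324/1700 = 0.1906 → 19.1 m.u.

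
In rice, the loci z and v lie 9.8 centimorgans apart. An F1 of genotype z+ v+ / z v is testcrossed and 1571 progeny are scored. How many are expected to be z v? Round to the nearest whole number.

A map distance of 9.8 centimorgans corresponds to a recombination frequency of 0.098.
The F1 is z+ v+ / z v, so z v is a parental gamete class with expected frequency (1 − r)/2 = 0.902/2 = 0.4510.
Expected number = 0.4510 × 1571 = 708.52 ≈ 709.

709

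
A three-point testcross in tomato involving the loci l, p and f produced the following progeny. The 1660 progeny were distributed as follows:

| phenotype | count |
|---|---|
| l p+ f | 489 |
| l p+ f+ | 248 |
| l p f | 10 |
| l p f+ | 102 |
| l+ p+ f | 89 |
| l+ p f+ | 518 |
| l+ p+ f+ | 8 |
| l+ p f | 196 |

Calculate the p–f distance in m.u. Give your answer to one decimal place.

The two most frequent reciprocal classes, l p+ f and l+ p f+, are the parental types, so the F1 was l p+ f / l+ p f+.
The two rarest classes, l p f and l+ p+ f+, are the double crossovers. Comparing them with the parentals, only the p allele has switched, so p is the middle locus and the order is l – p – f.
Crossovers in the p–f interval produce the single-crossover classes l p+ f+ and l+ p f (248 + 196 = 444) plus the double crossovers (18).
RF(p–f) = (444 + 18) / 1660 = 462/1660 = 0.2783 → 27.8 m.u.

27.8 m.u.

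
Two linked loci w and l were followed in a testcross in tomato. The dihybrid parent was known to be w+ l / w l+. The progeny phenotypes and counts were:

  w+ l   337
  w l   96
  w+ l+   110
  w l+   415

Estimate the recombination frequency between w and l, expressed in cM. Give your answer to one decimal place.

21.5 cM

The recombinant classes are w+ l+ and w l: 110 + 96 = 206.
Recombination frequency = 206/958 = 0.2150 ≈ 21.5%, i.e. 21.5 cM.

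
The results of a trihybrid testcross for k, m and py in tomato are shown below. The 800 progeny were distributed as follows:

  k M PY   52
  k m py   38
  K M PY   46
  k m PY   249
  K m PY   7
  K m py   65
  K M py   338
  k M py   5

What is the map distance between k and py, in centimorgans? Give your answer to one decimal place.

12.0 centimorgans

The two most frequent reciprocal classes, k m PY and K M py, are the parental types, so the F1 was k m PY / K M py.
The two rarest classes, K m PY and k M py, are the double crossovers. Comparing them with the parentals, only the k allele has switched, so k is the middle locus and the order is m – k – py.
Crossovers in the k–py interval produce the single-crossover classes k m py and K M PY (38 + 46 = 84) plus the double crossovers (12).
RF(k–py) = (84 + 12) / 800 = 96/800 = 0.1200 → 12.0 centimorgans.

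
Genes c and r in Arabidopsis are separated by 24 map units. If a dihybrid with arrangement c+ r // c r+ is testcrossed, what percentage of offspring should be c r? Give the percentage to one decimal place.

A map distance of 24 map units corresponds to a recombination frequency of 0.240.
The F1 is c+ r / c r+, so c r is a recombinant gamete class with expected frequency r/2 = 0.240/2 = 0.1200.
That is 0.1200 = 12.0% of the progeny.

12.0%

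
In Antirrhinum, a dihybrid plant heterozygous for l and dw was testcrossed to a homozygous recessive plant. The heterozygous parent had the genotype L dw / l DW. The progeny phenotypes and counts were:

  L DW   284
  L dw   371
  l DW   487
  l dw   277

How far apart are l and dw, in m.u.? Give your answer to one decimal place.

39.5 m.u.

The recombinant classes are L DW and l dw: 284 + 277 = 561.
Recombination frequency = 561/1419 = 0.3953 ≈ 39.5%, i.e. 39.5 m.u.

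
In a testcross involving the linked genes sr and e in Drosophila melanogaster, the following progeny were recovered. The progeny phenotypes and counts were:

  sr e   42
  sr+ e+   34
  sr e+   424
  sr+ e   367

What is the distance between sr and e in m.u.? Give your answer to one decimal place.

The two most frequent classes, sr+ e (367) and sr e+ (424), are the parental types, so the F1 was sr+ e / sr e+.
The recombinant classes are sr+ e+ and sr e: 34 + 42 = 76.
Recombination frequency = 76/867 = 0.0877 ≈ 8.8%, i.e. 8.8 m.u.

8.8 m.u.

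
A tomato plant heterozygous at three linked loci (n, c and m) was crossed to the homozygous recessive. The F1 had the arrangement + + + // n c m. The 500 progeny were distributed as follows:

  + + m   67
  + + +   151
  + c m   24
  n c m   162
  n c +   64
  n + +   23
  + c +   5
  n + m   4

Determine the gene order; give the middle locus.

The two rarest classes, + c + and n + m, are the double crossovers. Comparing them with the parentals, only the c allele has switched, so c is the middle locus and the order is n – c – m.

c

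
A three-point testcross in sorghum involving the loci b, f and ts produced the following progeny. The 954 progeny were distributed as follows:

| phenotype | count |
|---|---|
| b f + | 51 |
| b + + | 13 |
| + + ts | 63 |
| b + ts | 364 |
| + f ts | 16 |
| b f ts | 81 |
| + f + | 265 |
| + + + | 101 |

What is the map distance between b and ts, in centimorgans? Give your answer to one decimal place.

The two most frequent reciprocal classes, b + ts and + f +, are the parental types, so the F1 was b + ts / + f +.
The two rarest classes, b + + and + f ts, are the double crossovers. Comparing them with the parentals, only the ts allele has switched, so ts is the middle locus and the order is f – ts – b.
Crossovers in the ts–b interval produce the single-crossover classes + + ts and b f + (63 + 51 = 114) plus the double crossovers (29).
RF(ts–b) = (114 + 29) / 954 = 143/954 = 0.1499 → 15.0 centimorgans.

15.0 centimorgans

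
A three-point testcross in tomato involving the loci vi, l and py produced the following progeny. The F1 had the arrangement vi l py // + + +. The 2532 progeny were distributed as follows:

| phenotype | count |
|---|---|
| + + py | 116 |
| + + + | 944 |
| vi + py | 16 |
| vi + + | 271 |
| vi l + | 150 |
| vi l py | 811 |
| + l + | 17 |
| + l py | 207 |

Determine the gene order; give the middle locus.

The two rarest classes, vi + py and + l +, are the double crossovers. Comparing them with the parentals, only the l allele has switched, so l is the middle locus and the order is py – l – vi.

l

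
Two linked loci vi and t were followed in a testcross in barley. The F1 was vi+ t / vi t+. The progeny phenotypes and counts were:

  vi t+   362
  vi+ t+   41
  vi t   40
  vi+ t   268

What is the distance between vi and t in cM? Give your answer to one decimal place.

The recombinant classes are vi+ t+ and vi t: 41 + 40 = 81.
Recombination frequency = 81/711 = 0.1139 ≈ 11.4%, i.e. 11.4 cM.

11.4 cM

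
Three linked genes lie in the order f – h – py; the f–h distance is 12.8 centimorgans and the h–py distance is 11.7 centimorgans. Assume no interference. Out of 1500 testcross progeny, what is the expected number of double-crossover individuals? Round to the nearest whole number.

22

Map distances give recombination frequencies of 0.128 and 0.117 for the two intervals.
With no interference, expected double-crossover frequency = 0.128 × 0.117 = 0.01498.
Expected number = 0.01498 × 1500 = 22.46 ≈ 22.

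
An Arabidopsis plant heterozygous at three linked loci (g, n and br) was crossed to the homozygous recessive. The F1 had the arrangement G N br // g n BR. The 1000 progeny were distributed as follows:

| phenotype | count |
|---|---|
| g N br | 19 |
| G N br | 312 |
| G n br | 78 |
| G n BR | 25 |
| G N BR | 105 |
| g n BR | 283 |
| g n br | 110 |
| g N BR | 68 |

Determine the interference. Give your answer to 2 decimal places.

The two rarest classes, g N br and G n BR, are the double crossovers. Comparing them with the parentals, only the g allele has switched, so g is the middle locus and the order is br – g – n.
br–g: (215 + 44)/1000 = 0.2590; g–n: (146 + 44)/1000 = 0.1900.
Expected DCO frequency = 0.2590 × 0.1900 ≈ 0.04921; observed = 44/1000 ≈ 0.04400.
Coefficient of coincidence = 0.04400/0.04921 ≈ 0.89; interference = 1 − 0.89 = 0.11.

0.11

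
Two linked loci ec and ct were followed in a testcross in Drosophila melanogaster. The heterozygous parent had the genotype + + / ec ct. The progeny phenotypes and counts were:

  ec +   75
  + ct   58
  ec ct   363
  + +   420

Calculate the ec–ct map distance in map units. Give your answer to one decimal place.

The recombinant classes are + ct and ec +: 58 + 75 = 133.
Recombination frequency = 133/916 = 0.1452 ≈ 14.5%, i.e. 14.5 map units.

14.5 map units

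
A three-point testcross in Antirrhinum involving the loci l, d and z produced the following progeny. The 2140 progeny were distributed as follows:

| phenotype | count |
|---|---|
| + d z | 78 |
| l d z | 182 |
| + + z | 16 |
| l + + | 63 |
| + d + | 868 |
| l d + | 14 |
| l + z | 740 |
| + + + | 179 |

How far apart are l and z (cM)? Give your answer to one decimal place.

8.0 cM

The two most frequent reciprocal classes, l + z and + d +, are the parental types, so the F1 was l + z / + d +.
The two rarest classes, + + z and l d +, are the double crossovers. Comparing them with the parentals, only the l allele has switched, so l is the middle locus and the order is d – l – z.
Crossovers in the l–z interval produce the single-crossover classes l + + and + d z (63 + 78 = 141) plus the double crossovers (30).
RF(l–z) = (141 + 30) / 2140 = 171/2140 = 0.0799 → 8.0 cM.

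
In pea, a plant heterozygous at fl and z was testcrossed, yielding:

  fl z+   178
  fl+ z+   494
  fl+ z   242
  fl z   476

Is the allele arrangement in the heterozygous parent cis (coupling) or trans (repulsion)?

cis

The two most frequent classes are fl+ z+ (494) and fl z (476); these are the parental (non-recombinant) types.
So the F1 carried fl+ z+ on one chromosome and fl z on the other — the recessive alleles are on the same chromosome (cis / coupling).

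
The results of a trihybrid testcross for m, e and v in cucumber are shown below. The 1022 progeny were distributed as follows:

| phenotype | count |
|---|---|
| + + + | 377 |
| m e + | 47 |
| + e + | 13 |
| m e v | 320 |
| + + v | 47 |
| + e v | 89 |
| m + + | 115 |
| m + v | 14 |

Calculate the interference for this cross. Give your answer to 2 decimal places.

The two most frequent reciprocal classes, + + + and m e v, are the parental types, so the F1 was + + + / m e v.
The two rarest classes, + e + and m + v, are the double crossovers. Comparing them with the parentals, only the e allele has switched, so e is the middle locus and the order is m – e – v.
m–e: (204 + 27)/1022 = 0.2260; e–v: (94 + 27)/1022 = 0.1184.
Expected DCO frequency = 0.2260 × 0.1184 ≈ 0.02676; observed = 27/1022 ≈ 0.02642.
Coefficient of coincidence = 0.02642/0.02676 ≈ 0.99; interference = 1 − 0.99 = 0.01.

0.01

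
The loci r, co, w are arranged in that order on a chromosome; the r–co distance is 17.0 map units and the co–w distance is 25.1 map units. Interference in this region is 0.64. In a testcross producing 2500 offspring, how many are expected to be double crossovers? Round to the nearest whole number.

Map distances give recombination frequencies of 0.170 and 0.251 for the two intervals.
With interference 0.64 (so coincidence = 0.36), expected double-crossover frequency = 0.170 × 0.251 × 0.36 = 0.01536.
Expected number = 0.01536 × 2500 = 38.40 ≈ 38.

38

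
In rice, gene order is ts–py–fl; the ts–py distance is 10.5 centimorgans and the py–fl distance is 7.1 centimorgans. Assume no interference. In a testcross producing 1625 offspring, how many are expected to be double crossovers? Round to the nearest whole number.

12

Map distances give recombination frequencies of 0.105 and 0.071 for the two intervals.
With no interference, expected double-crossover frequency = 0.105 × 0.071 = 0.00745.
Expected number = 0.00745 × 1625 = 12.11 ≈ 12.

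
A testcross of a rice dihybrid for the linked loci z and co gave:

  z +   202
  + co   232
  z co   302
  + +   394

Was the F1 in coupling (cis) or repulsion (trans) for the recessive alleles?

The two most frequent classes are + + (394) and z co (302); these are the parental (non-recombinant) types.
So the F1 carried + + on one chromosome and z co on the other — the recessive alleles are on the same chromosome (cis / coupling).

cis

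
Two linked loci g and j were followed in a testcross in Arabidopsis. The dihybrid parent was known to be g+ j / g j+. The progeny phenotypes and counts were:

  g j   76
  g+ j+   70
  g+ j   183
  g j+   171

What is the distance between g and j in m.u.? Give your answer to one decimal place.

29.2 m.u.

The recombinant classes are g+ j+ and g j: 70 + 76 = 146.
Recombination frequency = 146/500 = 0.2920 ≈ 29.2%, i.e. 29.2 m.u.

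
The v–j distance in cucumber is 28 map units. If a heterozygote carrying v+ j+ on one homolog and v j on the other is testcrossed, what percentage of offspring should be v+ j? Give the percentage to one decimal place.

A map distance of 28 map units corresponds to a recombination frequency of 0.280.
The F1 is v+ j+ / v j, so v+ j is a recombinant gamete class with expected frequency r/2 = 0.280/2 = 0.1400.
That is 0.1400 = 14.0% of the progeny.

14.0%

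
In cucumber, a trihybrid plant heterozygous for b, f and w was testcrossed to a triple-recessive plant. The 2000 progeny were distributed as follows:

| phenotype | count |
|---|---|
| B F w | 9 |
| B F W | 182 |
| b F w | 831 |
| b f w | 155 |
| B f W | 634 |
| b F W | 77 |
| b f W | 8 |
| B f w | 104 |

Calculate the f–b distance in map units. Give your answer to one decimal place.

The two most frequent reciprocal classes, b F w and B f W, are the parental types, so the F1 was b F w / B f W.
The two rarest classes, B F w and b f W, are the double crossovers. Comparing them with the parentals, only the b allele has switched, so b is the middle locus and the order is f – b – w.
Crossovers in the f–b interval produce the single-crossover classes b f w and B F W (155 + 182 = 337) plus the double crossovers (17).
RF(f–b) = (337 + 17) / 2000 = 354/2000 = 0.1770 → 17.7 map units.

17.7 map units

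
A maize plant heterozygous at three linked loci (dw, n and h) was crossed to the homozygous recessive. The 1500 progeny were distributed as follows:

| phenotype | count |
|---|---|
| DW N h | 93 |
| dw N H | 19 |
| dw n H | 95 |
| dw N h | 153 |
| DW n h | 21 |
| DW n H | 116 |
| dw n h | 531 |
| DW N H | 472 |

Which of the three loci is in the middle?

dw

The two most frequent reciprocal classes, dw n h and DW N H, are the parental types, so the F1 was dw n h / DW N H.
The two rarest classes, DW n h and dw N H, are the double crossovers. Comparing them with the parentals, only the dw allele has switched, so dw is the middle locus and the order is h – dw – n.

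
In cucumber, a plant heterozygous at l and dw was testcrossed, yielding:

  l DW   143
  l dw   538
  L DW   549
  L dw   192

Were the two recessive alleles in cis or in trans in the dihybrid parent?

cis

The two most frequent classes are L DW (549) and l dw (538); these are the parental (non-recombinant) types.
So the F1 carried L DW on one chromosome and l dw on the other — the recessive alleles are on the same chromosome (cis / coupling).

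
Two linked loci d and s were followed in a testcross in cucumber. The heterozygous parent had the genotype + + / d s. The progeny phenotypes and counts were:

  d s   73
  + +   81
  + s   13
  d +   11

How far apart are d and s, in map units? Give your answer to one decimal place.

13.5 map units

The recombinant classes are + s and d +: 13 + 11 = 24.
Recombination frequency = 24/178 = 0.1348 ≈ 13.5%, i.e. 13.5 map units.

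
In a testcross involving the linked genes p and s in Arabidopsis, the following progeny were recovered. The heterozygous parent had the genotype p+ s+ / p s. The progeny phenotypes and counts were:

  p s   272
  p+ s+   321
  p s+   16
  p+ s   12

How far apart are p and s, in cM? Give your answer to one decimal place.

4.5 cM

The recombinant classes are p+ s and p s+: 12 + 16 = 28.
Recombination frequency = 28/621 = 0.0451 ≈ 4.5%, i.e. 4.5 cM.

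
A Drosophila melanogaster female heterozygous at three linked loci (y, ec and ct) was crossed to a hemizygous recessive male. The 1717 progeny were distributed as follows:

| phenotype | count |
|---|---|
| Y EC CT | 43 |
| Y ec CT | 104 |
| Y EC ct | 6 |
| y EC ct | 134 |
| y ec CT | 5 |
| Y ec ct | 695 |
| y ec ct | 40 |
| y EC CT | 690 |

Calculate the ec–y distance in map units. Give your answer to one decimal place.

The two most frequent reciprocal classes, Y ec ct and y EC CT, are the parental types, so the F1 was Y ec ct / y EC CT.
The two rarest classes, Y EC ct and y ec CT, are the double crossovers. Comparing them with the parentals, only the ec allele has switched, so ec is the middle locus and the order is y – ec – ct.
Crossovers in the y–ec interval produce the single-crossover classes y ec ct and Y EC CT (40 + 43 = 83) plus the double crossovers (11).
RF(y–ec) = (83 + 11) / 1717 = 94/1717 = 0.0547 → 5.5 map units.

5.5 map units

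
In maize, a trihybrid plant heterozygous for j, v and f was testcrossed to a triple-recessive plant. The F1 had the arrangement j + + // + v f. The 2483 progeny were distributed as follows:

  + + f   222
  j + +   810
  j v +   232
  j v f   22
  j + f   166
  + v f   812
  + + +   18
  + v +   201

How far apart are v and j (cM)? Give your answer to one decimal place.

The two rarest classes, + + + and j v f, are the double crossovers. Comparing them with the parentals, only the j allele has switched, so j is the middle locus and the order is v – j – f.
Crossovers in the v–j interval produce the single-crossover classes j v + and + + f (232 + 222 = 454) plus the double crossovers (40).
RF(v–j) = (454 + 40) / 2483 = 494/2483 = 0.1990 → 19.9 cM.

19.9 cM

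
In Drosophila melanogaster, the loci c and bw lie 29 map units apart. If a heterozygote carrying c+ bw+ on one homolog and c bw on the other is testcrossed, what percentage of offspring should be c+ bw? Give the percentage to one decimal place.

14.5%

A map distance of 29 map units corresponds to a recombination frequency of 0.290.
The F1 is c+ bw+ / c bw, so c+ bw is a recombinant gamete class with expected frequency r/2 = 0.290/2 = 0.1450.
That is 0.1450 = 14.5% of the progeny.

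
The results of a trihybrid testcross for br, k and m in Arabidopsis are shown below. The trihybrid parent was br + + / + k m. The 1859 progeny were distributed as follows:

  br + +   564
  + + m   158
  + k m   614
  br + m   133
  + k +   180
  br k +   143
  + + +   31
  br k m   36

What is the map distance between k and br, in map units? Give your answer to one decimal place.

The two rarest classes, + + + and br k m, are the double crossovers. Comparing them with the parentals, only the br allele has switched, so br is the middle locus and the order is k – br – m.
Crossovers in the k–br interval produce the single-crossover classes br k + and + + m (143 + 158 = 301) plus the double crossovers (67).
RF(k–br) = (301 + 67) / 1859 = 368/1859 = 0.1980 → 19.8 map units.

19.8 map units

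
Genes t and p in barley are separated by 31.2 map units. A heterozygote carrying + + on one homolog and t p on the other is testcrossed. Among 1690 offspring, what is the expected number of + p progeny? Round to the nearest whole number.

A map distance of 31.2 map units corresponds to a recombination frequency of 0.312.
The F1 is + + / t p, so + p is a recombinant gamete class with expected frequency r/2 = 0.312/2 = 0.1560.
Expected number = 0.1560 × 1690 = 263.64 ≈ 264.

264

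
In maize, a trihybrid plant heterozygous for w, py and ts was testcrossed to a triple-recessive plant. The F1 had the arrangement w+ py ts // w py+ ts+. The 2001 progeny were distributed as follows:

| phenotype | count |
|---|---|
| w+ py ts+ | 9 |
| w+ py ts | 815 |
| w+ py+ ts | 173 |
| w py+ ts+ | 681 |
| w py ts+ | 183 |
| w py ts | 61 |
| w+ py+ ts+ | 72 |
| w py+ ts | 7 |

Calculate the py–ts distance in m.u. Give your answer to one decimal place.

18.6 m.u.

The two rarest classes, w+ py ts+ and w py+ ts, are the double crossovers. Comparing them with the parentals, only the ts allele has switched, so ts is the middle locus and the order is w – ts – py.
Crossovers in the ts–py interval produce the single-crossover classes w+ py+ ts and w py ts+ (173 + 183 = 356) plus the double crossovers (16).
RF(ts–py) = (356 + 16) / 2001 = 372/2001 = 0.1859 → 18.6 m.u.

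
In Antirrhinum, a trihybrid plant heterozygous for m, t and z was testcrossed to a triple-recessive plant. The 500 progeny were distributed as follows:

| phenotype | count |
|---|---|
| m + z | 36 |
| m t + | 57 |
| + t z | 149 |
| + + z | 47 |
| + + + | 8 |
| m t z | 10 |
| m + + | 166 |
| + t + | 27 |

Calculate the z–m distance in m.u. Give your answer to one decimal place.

The two most frequent reciprocal classes, m + + and + t z, are the parental types, so the F1 was m + + / + t z.
The two rarest classes, + + + and m t z, are the double crossovers. Comparing them with the parentals, only the m allele has switched, so m is the middle locus and the order is t – m – z.
Crossovers in the m–z interval produce the single-crossover classes m + z and + t + (36 + 27 = 63) plus the double crossovers (18).
RF(m–z) = (63 + 18) / 500 = 81/500 = 0.1620 → 16.2 m.u.

16.2 m.u.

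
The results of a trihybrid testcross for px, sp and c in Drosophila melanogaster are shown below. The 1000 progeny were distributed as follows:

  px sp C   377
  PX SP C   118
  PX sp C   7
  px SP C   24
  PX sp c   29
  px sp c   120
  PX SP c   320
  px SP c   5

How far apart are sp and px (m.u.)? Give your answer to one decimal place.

The two most frequent reciprocal classes, px sp C and PX SP c, are the parental types, so the F1 was px sp C / PX SP c.
The two rarest classes, PX sp C and px SP c, are the double crossovers. Comparing them with the parentals, only the px allele has switched, so px is the middle locus and the order is c – px – sp.
Crossovers in the px–sp interval produce the single-crossover classes px SP C and PX sp c (24 + 29 = 53) plus the double crossovers (12).
RF(px–sp) = (53 + 12) / 1000 = 65/1000 = 0.0650 → 6.5 m.u.

6.5 m.u.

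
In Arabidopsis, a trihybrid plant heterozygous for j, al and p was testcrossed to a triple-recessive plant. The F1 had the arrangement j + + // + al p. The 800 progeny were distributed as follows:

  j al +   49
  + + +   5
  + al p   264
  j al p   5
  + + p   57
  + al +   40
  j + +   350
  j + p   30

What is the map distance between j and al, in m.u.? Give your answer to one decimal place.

14.5 m.u.

The two rarest classes, + + + and j al p, are the double crossovers. Comparing them with the parentals, only the j allele has switched, so j is the middle locus and the order is p – j – al.
Crossovers in the j–al interval produce the single-crossover classes j al + and + + p (49 + 57 = 106) plus the double crossovers (10).
RF(j–al) = (106 + 10) / 800 = 116/800 = 0.1450 → 14.5 m.u.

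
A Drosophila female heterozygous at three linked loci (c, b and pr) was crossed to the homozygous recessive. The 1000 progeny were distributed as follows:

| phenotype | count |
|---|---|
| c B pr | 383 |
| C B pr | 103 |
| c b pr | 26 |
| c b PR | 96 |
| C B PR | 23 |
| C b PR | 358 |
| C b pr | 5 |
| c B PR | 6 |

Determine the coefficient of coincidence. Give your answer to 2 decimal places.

0.87

The two most frequent reciprocal classes, C b PR and c B pr, are the parental types, so the F1 was C b PR / c B pr.
The two rarest classes, C b pr and c B PR, are the double crossovers. Comparing them with the parentals, only the pr allele has switched, so pr is the middle locus and the order is b – pr – c.
b–pr: (49 + 11)/1000 = 0.0600; pr–c: (199 + 11)/1000 = 0.2100.
Expected DCO frequency = 0.0600 × 0.2100 ≈ 0.01260; observed = 11/1000 ≈ 0.01100.
Coefficient of coincidence = 0.01100/0.01260 ≈ 0.87.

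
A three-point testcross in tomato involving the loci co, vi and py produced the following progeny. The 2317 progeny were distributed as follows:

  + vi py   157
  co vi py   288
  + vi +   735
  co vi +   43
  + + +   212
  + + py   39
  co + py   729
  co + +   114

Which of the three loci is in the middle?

The two most frequent reciprocal classes, + vi + and co + py, are the parental types, so the F1 was + vi + / co + py.
The two rarest classes, co vi + and + + py, are the double crossovers. Comparing them with the parentals, only the co allele has switched, so co is the middle locus and the order is py – co – vi.

co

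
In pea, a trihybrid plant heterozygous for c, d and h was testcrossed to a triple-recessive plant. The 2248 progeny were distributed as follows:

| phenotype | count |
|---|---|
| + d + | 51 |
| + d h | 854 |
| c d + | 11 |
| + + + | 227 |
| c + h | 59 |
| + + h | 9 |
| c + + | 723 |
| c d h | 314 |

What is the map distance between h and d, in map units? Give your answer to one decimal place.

5.8 map units

The two most frequent reciprocal classes, + d h and c + +, are the parental types, so the F1 was + d h / c + +.
The two rarest classes, + + h and c d +, are the double crossovers. Comparing them with the parentals, only the d allele has switched, so d is the middle locus and the order is c – d – h.
Crossovers in the d–h interval produce the single-crossover classes + d + and c + h (51 + 59 = 110) plus the double crossovers (20).
RF(d–h) = (110 + 20) / 2248 = 130/2248 = 0.0578 → 5.8 map units.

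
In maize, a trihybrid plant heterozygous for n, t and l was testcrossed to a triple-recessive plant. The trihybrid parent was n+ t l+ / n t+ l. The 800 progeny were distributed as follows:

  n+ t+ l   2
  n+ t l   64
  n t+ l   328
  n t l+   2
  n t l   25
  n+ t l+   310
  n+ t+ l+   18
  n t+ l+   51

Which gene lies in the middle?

The two rarest classes, n t l+ and n+ t+ l, are the double crossovers. Comparing them with the parentals, only the n allele has switched, so n is the middle locus and the order is t – n – l.

n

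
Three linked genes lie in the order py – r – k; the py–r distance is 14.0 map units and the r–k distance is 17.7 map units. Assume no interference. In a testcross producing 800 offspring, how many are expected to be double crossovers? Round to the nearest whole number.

20

Map distances give recombination frequencies of 0.140 and 0.177 for the two intervals.
With no interference, expected double-crossover frequency = 0.140 × 0.177 = 0.02478.
Expected number = 0.02478 × 800 = 19.82 ≈ 20.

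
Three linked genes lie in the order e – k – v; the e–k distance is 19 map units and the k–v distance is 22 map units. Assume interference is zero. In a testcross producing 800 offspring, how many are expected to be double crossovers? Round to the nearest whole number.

Map distances give recombination frequencies of 0.190 and 0.220 for the two intervals.
With no interference, expected double-crossover frequency = 0.190 × 0.220 = 0.04180.
Expected number = 0.04180 × 800 = 33.44 ≈ 33.

33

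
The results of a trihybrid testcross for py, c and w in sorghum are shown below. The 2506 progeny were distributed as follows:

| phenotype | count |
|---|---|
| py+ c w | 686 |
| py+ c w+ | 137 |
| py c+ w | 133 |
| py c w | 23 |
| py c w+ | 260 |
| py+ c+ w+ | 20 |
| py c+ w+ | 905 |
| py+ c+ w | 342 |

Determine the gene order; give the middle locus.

The two most frequent reciprocal classes, py+ c w and py c+ w+, are the parental types, so the F1 was py+ c w / py c+ w+.
The two rarest classes, py c w and py+ c+ w+, are the double crossovers. Comparing them with the parentals, only the py allele has switched, so py is the middle locus and the order is c – py – w.

py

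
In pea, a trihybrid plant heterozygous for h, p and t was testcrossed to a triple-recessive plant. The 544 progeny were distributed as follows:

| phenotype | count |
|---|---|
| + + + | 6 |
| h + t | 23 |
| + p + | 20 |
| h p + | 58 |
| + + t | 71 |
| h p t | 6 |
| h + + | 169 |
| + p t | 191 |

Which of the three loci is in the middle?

The two most frequent reciprocal classes, h + + and + p t, are the parental types, so the F1 was h + + / + p t.
The two rarest classes, + + + and h p t, are the double crossovers. Comparing them with the parentals, only the h allele has switched, so h is the middle locus and the order is p – h – t.

h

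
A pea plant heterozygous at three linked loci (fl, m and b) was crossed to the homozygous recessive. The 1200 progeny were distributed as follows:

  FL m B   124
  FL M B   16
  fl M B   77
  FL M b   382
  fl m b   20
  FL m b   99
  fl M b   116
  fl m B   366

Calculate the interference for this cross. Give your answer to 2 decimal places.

0.26

The two most frequent reciprocal classes, FL M b and fl m B, are the parental types, so the F1 was FL M b / fl m B.
The two rarest classes, FL M B and fl m b, are the double crossovers. Comparing them with the parentals, only the b allele has switched, so b is the middle locus and the order is fl – b – m.
fl–b: (240 + 36)/1200 = 0.2300; b–m: (176 + 36)/1200 = 0.1767.
Expected DCO frequency = 0.2300 × 0.1767 ≈ 0.04064; observed = 36/1200 ≈ 0.03000.
Coefficient of coincidence = 0.03000/0.04064 ≈ 0.74; interference = 1 − 0.74 = 0.26.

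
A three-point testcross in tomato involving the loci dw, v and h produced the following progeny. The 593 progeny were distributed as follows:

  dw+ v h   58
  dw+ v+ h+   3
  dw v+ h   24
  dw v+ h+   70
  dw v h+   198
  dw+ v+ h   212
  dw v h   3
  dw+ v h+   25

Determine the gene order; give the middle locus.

The two most frequent reciprocal classes, dw v h+ and dw+ v+ h, are the parental types, so the F1 was dw v h+ / dw+ v+ h.
The two rarest classes, dw v h and dw+ v+ h+, are the double crossovers. Comparing them with the parentals, only the h allele has switched, so h is the middle locus and the order is dw – h – v.

h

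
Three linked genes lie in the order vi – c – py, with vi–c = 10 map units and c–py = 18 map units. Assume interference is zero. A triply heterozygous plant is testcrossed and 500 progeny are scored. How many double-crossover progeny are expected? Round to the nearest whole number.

9

Map distances give recombination frequencies of 0.100 and 0.180 for the two intervals.
With no interference, expected double-crossover frequency = 0.100 × 0.180 = 0.01800.
Expected number = 0.01800 × 500 = 9.00 ≈ 9.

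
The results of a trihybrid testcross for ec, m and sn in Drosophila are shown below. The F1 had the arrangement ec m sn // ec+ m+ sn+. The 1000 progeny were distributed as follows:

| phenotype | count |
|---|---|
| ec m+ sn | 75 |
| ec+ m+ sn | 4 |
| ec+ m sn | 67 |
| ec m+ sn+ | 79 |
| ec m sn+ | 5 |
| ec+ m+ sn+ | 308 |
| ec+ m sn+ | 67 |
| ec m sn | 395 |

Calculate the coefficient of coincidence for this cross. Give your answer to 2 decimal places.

0.38

The two rarest classes, ec m sn+ and ec+ m+ sn, are the double crossovers. Comparing them with the parentals, only the sn allele has switched, so sn is the middle locus and the order is m – sn – ec.
m–sn: (142 + 9)/1000 = 0.1510; sn–ec: (146 + 9)/1000 = 0.1550.
Expected DCO frequency = 0.1510 × 0.1550 ≈ 0.02340; observed = 9/1000 ≈ 0.00900.
Coefficient of coincidence = 0.00900/0.02340 ≈ 0.38.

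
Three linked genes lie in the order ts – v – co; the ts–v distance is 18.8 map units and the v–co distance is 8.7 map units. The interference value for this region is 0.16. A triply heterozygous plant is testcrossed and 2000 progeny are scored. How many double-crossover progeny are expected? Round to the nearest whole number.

Map distances give recombination frequencies of 0.188 and 0.087 for the two intervals.
With interference 0.16 (so coincidence = 0.84), expected double-crossover frequency = 0.188 × 0.087 × 0.84 = 0.01374.
Expected number = 0.01374 × 2000 = 27.48 ≈ 27.

27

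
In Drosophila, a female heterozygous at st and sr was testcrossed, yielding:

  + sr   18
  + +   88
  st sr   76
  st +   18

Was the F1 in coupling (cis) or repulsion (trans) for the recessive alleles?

The two most frequent classes are + + (88) and st sr (76); these are the parental (non-recombinant) types.
So the F1 carried + + on one chromosome and st sr on the other — the recessive alleles are on the same chromosome (cis / coupling).

cis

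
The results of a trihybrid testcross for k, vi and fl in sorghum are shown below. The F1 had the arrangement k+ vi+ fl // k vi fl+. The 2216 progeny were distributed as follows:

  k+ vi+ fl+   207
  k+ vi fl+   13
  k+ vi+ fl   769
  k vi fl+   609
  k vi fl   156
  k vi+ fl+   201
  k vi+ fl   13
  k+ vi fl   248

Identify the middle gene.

k

The two rarest classes, k vi+ fl and k+ vi fl+, are the double crossovers. Comparing them with the parentals, only the k allele has switched, so k is the middle locus and the order is vi – k – fl.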